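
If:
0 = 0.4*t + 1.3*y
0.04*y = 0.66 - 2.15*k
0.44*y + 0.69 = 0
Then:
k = 0.34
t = 5.10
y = -1.57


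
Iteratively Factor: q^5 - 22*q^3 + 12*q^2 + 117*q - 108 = (q + 3)*(q^4 - 3*q^3 - 13*q^2 + 51*q - 36) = (q + 3)*(q + 4)*(q^3 - 7*q^2 + 15*q - 9) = (q - 1)*(q + 3)*(q + 4)*(q^2 - 6*q + 9) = (q - 3)*(q - 1)*(q + 3)*(q + 4)*(q - 3)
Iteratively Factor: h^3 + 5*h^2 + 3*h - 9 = (h + 3)*(h^2 + 2*h - 3) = (h + 3)^2*(h - 1)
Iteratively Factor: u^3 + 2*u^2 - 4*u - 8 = (u + 2)*(u^2 - 4) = (u - 2)*(u + 2)*(u + 2)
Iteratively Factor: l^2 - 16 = (l + 4)*(l - 4)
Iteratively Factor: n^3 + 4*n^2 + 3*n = (n + 3)*(n^2 + n) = n*(n + 3)*(n + 1)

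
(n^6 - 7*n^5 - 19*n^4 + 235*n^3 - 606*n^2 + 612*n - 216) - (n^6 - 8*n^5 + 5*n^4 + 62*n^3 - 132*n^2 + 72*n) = n^5 - 24*n^4 + 173*n^3 - 474*n^2 + 540*n - 216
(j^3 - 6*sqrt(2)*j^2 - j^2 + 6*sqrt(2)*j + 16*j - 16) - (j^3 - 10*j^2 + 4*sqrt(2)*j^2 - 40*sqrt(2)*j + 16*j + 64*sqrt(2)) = -10*sqrt(2)*j^2 + 9*j^2 + 46*sqrt(2)*j - 64*sqrt(2) - 16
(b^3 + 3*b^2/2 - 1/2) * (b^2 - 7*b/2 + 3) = b^5 - 2*b^4 - 9*b^3/4 + 4*b^2 + 7*b/4 - 3/2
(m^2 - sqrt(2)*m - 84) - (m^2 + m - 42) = -sqrt(2)*m - m - 42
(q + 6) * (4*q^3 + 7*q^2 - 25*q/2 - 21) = 4*q^4 + 31*q^3 + 59*q^2/2 - 96*q - 126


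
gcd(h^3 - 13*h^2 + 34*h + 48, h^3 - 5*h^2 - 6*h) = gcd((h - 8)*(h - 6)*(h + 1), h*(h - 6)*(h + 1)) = h^2 - 5*h - 6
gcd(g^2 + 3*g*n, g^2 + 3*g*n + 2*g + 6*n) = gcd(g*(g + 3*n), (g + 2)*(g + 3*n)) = g + 3*n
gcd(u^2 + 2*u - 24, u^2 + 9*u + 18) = u + 6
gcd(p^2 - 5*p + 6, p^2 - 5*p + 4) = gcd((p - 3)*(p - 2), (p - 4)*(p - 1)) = 1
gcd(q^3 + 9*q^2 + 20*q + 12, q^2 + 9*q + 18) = q + 6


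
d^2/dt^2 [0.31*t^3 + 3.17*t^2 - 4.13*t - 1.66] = 1.86*t + 6.34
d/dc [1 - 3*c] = -3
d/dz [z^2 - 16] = 2*z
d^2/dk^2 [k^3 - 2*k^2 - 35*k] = 6*k - 4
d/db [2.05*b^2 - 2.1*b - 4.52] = 4.1*b - 2.1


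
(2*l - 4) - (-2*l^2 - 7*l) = 2*l^2 + 9*l - 4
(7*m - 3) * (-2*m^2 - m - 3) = -14*m^3 - m^2 - 18*m + 9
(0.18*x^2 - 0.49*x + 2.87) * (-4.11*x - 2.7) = -0.7398*x^3 + 1.5279*x^2 - 10.4727*x - 7.749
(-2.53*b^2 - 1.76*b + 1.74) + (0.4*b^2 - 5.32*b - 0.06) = -2.13*b^2 - 7.08*b + 1.68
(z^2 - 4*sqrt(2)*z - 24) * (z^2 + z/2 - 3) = z^4 - 4*sqrt(2)*z^3 + z^3/2 - 27*z^2 - 2*sqrt(2)*z^2 - 12*z + 12*sqrt(2)*z + 72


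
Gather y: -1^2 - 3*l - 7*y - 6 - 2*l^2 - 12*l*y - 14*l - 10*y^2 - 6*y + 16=-2*l^2 - 17*l - 10*y^2 + y*(-12*l - 13) + 9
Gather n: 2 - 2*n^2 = 2 - 2*n^2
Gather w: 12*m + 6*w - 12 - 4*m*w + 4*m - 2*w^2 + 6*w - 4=16*m - 2*w^2 + w*(12 - 4*m) - 16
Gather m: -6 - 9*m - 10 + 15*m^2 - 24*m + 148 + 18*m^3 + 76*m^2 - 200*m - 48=18*m^3 + 91*m^2 - 233*m + 84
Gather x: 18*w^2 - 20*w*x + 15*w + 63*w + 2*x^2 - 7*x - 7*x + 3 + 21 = 18*w^2 + 78*w + 2*x^2 + x*(-20*w - 14) + 24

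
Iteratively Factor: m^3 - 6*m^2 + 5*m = (m)*(m^2 - 6*m + 5) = m*(m - 1)*(m - 5)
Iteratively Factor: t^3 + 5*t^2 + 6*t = (t + 3)*(t^2 + 2*t) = (t + 2)*(t + 3)*(t)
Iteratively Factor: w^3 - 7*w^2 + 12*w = (w - 3)*(w^2 - 4*w) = (w - 4)*(w - 3)*(w)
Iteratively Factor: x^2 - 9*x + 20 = (x - 5)*(x - 4)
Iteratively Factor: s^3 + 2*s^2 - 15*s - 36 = (s + 3)*(s^2 - s - 12) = (s + 3)^2*(s - 4)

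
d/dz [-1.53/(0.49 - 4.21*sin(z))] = -6.4413*cos(z)/(4.21*sin(z) - 0.49)^2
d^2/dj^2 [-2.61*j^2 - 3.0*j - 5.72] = -5.22000000000000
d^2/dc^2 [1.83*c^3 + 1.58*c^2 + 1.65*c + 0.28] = 10.98*c + 3.16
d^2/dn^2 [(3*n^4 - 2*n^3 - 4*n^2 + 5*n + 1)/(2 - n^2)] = 2*(-3*n^6 + 18*n^4 - n^3 - 51*n^2 - 6*n + 14)/(n^6 - 6*n^4 + 12*n^2 - 8)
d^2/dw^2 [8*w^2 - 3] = 16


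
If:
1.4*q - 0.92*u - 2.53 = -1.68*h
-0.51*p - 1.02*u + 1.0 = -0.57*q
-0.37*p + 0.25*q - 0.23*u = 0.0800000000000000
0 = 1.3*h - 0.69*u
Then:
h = 1.15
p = -0.32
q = 1.85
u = 2.17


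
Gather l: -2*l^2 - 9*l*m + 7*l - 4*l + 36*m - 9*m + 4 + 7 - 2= -2*l^2 + l*(3 - 9*m) + 27*m + 9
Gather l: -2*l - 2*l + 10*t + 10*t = -4*l + 20*t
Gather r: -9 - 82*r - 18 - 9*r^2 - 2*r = -9*r^2 - 84*r - 27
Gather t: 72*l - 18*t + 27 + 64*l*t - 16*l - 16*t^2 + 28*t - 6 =56*l - 16*t^2 + t*(64*l + 10) + 21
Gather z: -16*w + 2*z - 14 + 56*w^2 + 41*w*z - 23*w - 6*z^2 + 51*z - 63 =56*w^2 - 39*w - 6*z^2 + z*(41*w + 53) - 77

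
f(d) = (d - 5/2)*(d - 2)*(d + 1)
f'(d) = (d - 5/2)*(d - 2) + (d - 5/2)*(d + 1) + (d - 2)*(d + 1)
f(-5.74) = -302.31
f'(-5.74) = 139.52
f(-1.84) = -14.00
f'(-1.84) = 23.54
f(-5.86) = -319.35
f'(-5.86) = 144.54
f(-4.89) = -198.07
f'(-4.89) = 106.47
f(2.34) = -0.18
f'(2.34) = 0.55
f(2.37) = -0.16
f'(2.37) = 0.76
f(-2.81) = -46.23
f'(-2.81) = 43.86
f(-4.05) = -120.86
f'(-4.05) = 78.06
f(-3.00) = -55.00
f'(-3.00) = 48.50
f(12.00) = 1235.00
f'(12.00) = 348.50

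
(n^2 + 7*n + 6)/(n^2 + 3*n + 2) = (n + 6)/(n + 2)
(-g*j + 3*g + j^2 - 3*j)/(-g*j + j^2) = (j - 3)/j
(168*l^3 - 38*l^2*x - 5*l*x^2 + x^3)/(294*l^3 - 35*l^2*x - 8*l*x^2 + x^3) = (-4*l + x)/(-7*l + x)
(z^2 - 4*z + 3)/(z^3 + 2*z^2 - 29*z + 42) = (z - 1)/(z^2 + 5*z - 14)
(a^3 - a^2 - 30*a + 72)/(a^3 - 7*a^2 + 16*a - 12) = (a^2 + 2*a - 24)/(a^2 - 4*a + 4)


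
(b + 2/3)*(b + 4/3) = b^2 + 2*b + 8/9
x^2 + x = x*(x + 1)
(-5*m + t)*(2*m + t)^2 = -20*m^3 - 16*m^2*t - m*t^2 + t^3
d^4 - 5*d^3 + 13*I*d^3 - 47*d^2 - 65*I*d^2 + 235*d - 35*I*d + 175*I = (d - 5)*(d + I)*(d + 5*I)*(d + 7*I)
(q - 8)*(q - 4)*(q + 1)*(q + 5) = q^4 - 6*q^3 - 35*q^2 + 132*q + 160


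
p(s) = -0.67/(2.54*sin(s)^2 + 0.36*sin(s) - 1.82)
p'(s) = -0.67*(-5.08*sin(s)*cos(s) - 0.36*cos(s))/(2.54*sin(s)^2 + 0.36*sin(s) - 1.82)^2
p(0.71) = 1.32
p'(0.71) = 7.28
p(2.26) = 22.84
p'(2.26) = -2118.69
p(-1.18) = -36.06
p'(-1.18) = -3206.92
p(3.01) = 0.39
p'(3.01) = -0.23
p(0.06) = 0.37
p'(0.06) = 0.14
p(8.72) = 1.29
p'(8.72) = -6.87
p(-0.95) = 1.55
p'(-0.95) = -7.87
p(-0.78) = 0.82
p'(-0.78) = -2.29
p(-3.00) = 0.37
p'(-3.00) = 0.07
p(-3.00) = 0.37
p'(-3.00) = 0.07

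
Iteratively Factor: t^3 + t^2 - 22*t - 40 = (t - 5)*(t^2 + 6*t + 8) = (t - 5)*(t + 4)*(t + 2)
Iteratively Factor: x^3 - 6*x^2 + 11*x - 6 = (x - 2)*(x^2 - 4*x + 3) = (x - 3)*(x - 2)*(x - 1)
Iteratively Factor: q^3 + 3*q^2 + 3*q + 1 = (q + 1)*(q^2 + 2*q + 1) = (q + 1)^2*(q + 1)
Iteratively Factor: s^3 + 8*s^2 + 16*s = (s)*(s^2 + 8*s + 16) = s*(s + 4)*(s + 4)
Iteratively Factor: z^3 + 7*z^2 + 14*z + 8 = (z + 2)*(z^2 + 5*z + 4) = (z + 2)*(z + 4)*(z + 1)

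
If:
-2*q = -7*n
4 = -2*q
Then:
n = -4/7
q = -2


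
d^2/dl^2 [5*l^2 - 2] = 10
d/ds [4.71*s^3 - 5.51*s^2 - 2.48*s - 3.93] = 14.13*s^2 - 11.02*s - 2.48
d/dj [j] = 1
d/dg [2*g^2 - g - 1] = 4*g - 1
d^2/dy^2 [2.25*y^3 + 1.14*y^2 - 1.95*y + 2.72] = 13.5*y + 2.28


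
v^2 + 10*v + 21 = (v + 3)*(v + 7)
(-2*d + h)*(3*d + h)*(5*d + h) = -30*d^3 - d^2*h + 6*d*h^2 + h^3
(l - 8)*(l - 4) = l^2 - 12*l + 32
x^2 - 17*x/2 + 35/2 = (x - 5)*(x - 7/2)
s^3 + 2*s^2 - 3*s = s*(s - 1)*(s + 3)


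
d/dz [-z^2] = -2*z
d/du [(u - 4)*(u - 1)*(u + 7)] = 3*u^2 + 4*u - 31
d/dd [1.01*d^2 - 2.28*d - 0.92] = 2.02*d - 2.28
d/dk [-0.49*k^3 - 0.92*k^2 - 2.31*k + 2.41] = -1.47*k^2 - 1.84*k - 2.31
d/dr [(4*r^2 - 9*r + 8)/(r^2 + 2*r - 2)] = (17*r^2 - 32*r + 2)/(r^4 + 4*r^3 - 8*r + 4)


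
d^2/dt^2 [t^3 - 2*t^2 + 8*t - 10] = 6*t - 4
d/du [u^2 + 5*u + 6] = 2*u + 5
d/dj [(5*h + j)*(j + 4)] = 5*h + 2*j + 4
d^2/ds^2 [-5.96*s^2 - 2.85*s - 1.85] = -11.9200000000000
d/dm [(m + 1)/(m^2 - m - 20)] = (m^2 - m - (m + 1)*(2*m - 1) - 20)/(-m^2 + m + 20)^2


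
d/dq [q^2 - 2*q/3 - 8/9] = 2*q - 2/3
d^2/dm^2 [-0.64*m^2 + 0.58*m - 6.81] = -1.28000000000000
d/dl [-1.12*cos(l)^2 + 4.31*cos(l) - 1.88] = (2.24*cos(l) - 4.31)*sin(l)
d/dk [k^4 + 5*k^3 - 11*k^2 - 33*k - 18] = 4*k^3 + 15*k^2 - 22*k - 33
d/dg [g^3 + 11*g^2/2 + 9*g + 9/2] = 3*g^2 + 11*g + 9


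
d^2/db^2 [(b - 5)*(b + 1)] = 2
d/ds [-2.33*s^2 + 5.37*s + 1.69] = 5.37 - 4.66*s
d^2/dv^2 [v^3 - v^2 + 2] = 6*v - 2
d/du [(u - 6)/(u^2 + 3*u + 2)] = (u^2 + 3*u - (u - 6)*(2*u + 3) + 2)/(u^2 + 3*u + 2)^2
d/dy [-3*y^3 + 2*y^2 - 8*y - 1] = -9*y^2 + 4*y - 8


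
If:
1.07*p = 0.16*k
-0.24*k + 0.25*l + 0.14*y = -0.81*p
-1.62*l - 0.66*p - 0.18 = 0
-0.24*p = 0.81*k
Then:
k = 0.00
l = -0.11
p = 0.00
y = 0.20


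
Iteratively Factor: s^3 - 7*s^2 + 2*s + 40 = (s - 5)*(s^2 - 2*s - 8) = (s - 5)*(s + 2)*(s - 4)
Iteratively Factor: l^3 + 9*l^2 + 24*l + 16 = (l + 4)*(l^2 + 5*l + 4) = (l + 4)^2*(l + 1)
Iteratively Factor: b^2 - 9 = (b - 3)*(b + 3)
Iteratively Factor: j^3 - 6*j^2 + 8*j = (j)*(j^2 - 6*j + 8) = j*(j - 4)*(j - 2)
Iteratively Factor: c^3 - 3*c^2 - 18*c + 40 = (c - 2)*(c^2 - c - 20) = (c - 5)*(c - 2)*(c + 4)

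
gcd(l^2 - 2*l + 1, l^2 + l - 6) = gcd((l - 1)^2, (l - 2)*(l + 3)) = 1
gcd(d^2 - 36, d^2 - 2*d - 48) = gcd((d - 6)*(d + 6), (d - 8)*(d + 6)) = d + 6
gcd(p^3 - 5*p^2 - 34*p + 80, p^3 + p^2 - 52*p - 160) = p^2 - 3*p - 40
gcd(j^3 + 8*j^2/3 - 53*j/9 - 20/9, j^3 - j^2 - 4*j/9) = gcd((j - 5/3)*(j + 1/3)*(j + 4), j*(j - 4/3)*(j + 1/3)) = j + 1/3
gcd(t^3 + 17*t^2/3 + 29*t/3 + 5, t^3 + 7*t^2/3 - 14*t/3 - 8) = t + 3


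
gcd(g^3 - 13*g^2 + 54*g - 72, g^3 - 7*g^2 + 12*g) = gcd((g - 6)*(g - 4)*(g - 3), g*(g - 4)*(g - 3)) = g^2 - 7*g + 12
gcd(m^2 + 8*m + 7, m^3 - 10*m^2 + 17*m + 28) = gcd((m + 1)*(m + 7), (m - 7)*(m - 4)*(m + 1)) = m + 1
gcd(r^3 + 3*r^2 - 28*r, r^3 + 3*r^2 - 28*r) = r^3 + 3*r^2 - 28*r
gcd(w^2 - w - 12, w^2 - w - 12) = w^2 - w - 12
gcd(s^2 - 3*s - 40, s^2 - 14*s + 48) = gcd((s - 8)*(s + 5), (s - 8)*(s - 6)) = s - 8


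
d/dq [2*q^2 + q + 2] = 4*q + 1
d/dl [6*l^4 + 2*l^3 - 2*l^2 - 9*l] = 24*l^3 + 6*l^2 - 4*l - 9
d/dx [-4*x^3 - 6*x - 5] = -12*x^2 - 6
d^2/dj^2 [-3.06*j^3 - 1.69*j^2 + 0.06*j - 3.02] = -18.36*j - 3.38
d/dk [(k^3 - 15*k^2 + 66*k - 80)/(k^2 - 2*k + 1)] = (k^3 - 3*k^2 - 36*k + 94)/(k^3 - 3*k^2 + 3*k - 1)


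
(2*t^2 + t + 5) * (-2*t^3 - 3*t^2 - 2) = -4*t^5 - 8*t^4 - 13*t^3 - 19*t^2 - 2*t - 10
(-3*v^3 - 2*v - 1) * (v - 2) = -3*v^4 + 6*v^3 - 2*v^2 + 3*v + 2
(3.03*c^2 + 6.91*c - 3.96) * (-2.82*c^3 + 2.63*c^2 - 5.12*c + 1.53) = -8.5446*c^5 - 11.5173*c^4 + 13.8269*c^3 - 41.1581*c^2 + 30.8475*c - 6.0588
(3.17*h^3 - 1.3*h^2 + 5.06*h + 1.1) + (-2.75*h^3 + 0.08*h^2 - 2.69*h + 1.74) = 0.42*h^3 - 1.22*h^2 + 2.37*h + 2.84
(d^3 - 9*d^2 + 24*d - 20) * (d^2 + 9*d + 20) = d^5 - 37*d^3 + 16*d^2 + 300*d - 400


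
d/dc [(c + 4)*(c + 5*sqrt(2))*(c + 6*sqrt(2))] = 3*c^2 + 8*c + 22*sqrt(2)*c + 60 + 44*sqrt(2)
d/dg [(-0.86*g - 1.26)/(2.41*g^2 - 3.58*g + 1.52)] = (2.0726*g^2 + 6.0732*g - 5.818)/(5.8081*g^4 - 17.2556*g^3 + 20.1428*g^2 - 10.8832*g + 2.3104)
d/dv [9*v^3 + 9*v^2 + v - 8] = 27*v^2 + 18*v + 1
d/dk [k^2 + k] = 2*k + 1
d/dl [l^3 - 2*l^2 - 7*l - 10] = 3*l^2 - 4*l - 7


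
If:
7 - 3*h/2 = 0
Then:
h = 14/3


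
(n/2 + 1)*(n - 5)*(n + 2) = n^3/2 - n^2/2 - 8*n - 10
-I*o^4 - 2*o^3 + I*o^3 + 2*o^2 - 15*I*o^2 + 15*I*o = o*(o - 5*I)*(o + 3*I)*(-I*o + I)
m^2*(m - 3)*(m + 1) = m^4 - 2*m^3 - 3*m^2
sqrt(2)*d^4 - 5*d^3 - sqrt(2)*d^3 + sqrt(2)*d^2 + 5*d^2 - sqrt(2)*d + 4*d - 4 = (d - 1)*(d - 2*sqrt(2))*(d - sqrt(2))*(sqrt(2)*d + 1)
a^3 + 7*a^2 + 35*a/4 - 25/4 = (a - 1/2)*(a + 5/2)*(a + 5)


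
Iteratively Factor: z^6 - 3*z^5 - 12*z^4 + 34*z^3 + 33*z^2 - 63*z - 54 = (z - 2)*(z^5 - z^4 - 14*z^3 + 6*z^2 + 45*z + 27) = (z - 2)*(z + 1)*(z^4 - 2*z^3 - 12*z^2 + 18*z + 27) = (z - 3)*(z - 2)*(z + 1)*(z^3 + z^2 - 9*z - 9) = (z - 3)*(z - 2)*(z + 1)^2*(z^2 - 9) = (z - 3)*(z - 2)*(z + 1)^2*(z + 3)*(z - 3)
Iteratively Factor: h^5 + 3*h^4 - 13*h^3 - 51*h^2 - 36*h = (h + 3)*(h^4 - 13*h^2 - 12*h) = h*(h + 3)*(h^3 - 13*h - 12) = h*(h + 1)*(h + 3)*(h^2 - h - 12) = h*(h + 1)*(h + 3)^2*(h - 4)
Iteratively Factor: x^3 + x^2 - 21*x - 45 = (x - 5)*(x^2 + 6*x + 9) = (x - 5)*(x + 3)*(x + 3)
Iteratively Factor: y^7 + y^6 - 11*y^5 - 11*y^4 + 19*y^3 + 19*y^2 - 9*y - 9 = (y + 1)*(y^6 - 11*y^4 + 19*y^2 - 9) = (y - 1)*(y + 1)*(y^5 + y^4 - 10*y^3 - 10*y^2 + 9*y + 9) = (y - 1)*(y + 1)*(y + 3)*(y^4 - 2*y^3 - 4*y^2 + 2*y + 3) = (y - 1)*(y + 1)^2*(y + 3)*(y^3 - 3*y^2 - y + 3) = (y - 1)*(y + 1)^3*(y + 3)*(y^2 - 4*y + 3) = (y - 3)*(y - 1)*(y + 1)^3*(y + 3)*(y - 1)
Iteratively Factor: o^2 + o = (o + 1)*(o)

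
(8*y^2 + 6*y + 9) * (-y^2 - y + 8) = -8*y^4 - 14*y^3 + 49*y^2 + 39*y + 72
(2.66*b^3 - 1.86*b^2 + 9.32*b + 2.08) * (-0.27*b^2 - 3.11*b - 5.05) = -0.7182*b^5 - 7.7704*b^4 - 10.1648*b^3 - 20.1538*b^2 - 53.5348*b - 10.504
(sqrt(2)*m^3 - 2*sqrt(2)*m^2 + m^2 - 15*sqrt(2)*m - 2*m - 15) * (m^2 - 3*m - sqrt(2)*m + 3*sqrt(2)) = sqrt(2)*m^5 - 5*sqrt(2)*m^4 - m^4 - 10*sqrt(2)*m^3 + 5*m^3 + 9*m^2 + 50*sqrt(2)*m^2 - 45*m + 9*sqrt(2)*m - 45*sqrt(2)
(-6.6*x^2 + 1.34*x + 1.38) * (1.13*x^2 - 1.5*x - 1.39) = -7.458*x^4 + 11.4142*x^3 + 8.7234*x^2 - 3.9326*x - 1.9182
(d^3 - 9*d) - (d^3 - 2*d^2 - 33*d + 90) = 2*d^2 + 24*d - 90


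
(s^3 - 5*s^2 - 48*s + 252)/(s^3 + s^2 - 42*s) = (s - 6)/s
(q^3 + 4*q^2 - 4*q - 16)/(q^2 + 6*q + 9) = (q^3 + 4*q^2 - 4*q - 16)/(q^2 + 6*q + 9)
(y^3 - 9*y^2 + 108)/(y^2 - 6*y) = y - 3 - 18/y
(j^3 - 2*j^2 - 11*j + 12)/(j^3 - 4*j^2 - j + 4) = (j + 3)/(j + 1)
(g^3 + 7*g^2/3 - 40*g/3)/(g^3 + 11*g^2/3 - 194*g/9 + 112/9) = 3*g*(g + 5)/(3*g^2 + 19*g - 14)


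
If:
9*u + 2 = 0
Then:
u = -2/9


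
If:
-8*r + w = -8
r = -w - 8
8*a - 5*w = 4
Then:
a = -9/2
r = 0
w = -8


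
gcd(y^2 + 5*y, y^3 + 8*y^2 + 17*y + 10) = y + 5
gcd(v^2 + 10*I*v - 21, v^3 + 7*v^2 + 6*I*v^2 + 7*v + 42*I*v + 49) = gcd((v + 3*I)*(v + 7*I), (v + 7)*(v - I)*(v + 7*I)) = v + 7*I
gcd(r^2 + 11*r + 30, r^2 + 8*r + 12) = r + 6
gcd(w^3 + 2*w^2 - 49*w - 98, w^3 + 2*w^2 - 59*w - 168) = w + 7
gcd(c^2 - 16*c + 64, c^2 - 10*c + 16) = c - 8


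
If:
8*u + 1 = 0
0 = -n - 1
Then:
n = -1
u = -1/8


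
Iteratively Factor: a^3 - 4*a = (a - 2)*(a^2 + 2*a) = a*(a - 2)*(a + 2)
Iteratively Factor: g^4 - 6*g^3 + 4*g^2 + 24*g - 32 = (g - 2)*(g^3 - 4*g^2 - 4*g + 16) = (g - 2)^2*(g^2 - 2*g - 8) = (g - 2)^2*(g + 2)*(g - 4)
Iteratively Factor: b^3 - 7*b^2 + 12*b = (b - 4)*(b^2 - 3*b) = (b - 4)*(b - 3)*(b)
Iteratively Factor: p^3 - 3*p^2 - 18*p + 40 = (p - 2)*(p^2 - p - 20) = (p - 5)*(p - 2)*(p + 4)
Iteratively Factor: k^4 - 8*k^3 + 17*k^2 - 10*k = (k)*(k^3 - 8*k^2 + 17*k - 10) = k*(k - 5)*(k^2 - 3*k + 2) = k*(k - 5)*(k - 1)*(k - 2)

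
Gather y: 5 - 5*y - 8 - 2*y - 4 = -7*y - 7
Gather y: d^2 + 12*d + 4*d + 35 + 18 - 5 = d^2 + 16*d + 48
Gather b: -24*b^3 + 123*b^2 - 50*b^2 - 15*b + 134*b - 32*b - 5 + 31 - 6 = -24*b^3 + 73*b^2 + 87*b + 20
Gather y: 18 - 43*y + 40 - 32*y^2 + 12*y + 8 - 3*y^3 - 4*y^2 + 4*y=-3*y^3 - 36*y^2 - 27*y + 66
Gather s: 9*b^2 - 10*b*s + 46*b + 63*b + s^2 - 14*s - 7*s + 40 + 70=9*b^2 + 109*b + s^2 + s*(-10*b - 21) + 110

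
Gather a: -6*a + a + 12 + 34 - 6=40 - 5*a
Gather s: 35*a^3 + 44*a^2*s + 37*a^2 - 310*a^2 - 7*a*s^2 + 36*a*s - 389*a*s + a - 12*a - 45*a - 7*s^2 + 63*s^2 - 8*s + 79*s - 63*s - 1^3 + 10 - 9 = 35*a^3 - 273*a^2 - 56*a + s^2*(56 - 7*a) + s*(44*a^2 - 353*a + 8)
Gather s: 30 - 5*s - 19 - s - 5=6 - 6*s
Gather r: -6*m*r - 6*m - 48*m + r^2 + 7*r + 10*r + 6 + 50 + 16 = -54*m + r^2 + r*(17 - 6*m) + 72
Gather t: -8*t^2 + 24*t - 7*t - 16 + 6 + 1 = -8*t^2 + 17*t - 9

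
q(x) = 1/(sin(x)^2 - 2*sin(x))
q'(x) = (-2*sin(x)*cos(x) + 2*cos(x))/(sin(x)^2 - 2*sin(x))^2 = 2*(1 - sin(x))*cos(x)/((sin(x) - 2)^2*sin(x)^2)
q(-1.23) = 0.36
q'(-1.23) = 0.17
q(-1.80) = 0.35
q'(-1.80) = -0.11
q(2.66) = -1.40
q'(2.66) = -1.88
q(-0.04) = 12.26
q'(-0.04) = 312.30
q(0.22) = -2.57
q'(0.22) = 10.09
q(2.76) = -1.65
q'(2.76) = -3.17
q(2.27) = -1.06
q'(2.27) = -0.34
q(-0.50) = 0.84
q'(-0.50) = 1.84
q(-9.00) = 1.01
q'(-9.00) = -2.60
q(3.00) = -3.81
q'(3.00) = -24.71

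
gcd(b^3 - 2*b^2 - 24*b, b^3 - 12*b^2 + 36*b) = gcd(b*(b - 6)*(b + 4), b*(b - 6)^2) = b^2 - 6*b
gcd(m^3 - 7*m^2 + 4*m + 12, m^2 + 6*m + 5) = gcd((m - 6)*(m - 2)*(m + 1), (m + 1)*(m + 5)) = m + 1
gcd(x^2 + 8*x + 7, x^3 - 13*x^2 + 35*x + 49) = x + 1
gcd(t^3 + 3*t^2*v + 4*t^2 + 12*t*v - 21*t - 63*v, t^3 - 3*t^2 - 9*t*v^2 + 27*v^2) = t^2 + 3*t*v - 3*t - 9*v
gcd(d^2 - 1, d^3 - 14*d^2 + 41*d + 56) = d + 1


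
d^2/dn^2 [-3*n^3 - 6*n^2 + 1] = -18*n - 12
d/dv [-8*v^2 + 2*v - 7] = 2 - 16*v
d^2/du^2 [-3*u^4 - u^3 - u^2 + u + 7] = -36*u^2 - 6*u - 2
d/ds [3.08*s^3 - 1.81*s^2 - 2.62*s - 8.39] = 9.24*s^2 - 3.62*s - 2.62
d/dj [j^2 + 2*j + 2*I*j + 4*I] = 2*j + 2 + 2*I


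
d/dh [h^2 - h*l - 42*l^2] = 2*h - l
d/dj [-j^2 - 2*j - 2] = -2*j - 2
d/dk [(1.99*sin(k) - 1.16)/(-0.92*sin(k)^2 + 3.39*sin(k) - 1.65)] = (1.8308*sin(k)^2 - 2.1344*sin(k) + 0.6489)*cos(k)/(0.8464*sin(k)^4 - 6.2376*sin(k)^3 + 14.5281*sin(k)^2 - 11.187*sin(k) + 2.7225)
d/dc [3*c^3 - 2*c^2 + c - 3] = 9*c^2 - 4*c + 1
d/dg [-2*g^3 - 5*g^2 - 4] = 2*g*(-3*g - 5)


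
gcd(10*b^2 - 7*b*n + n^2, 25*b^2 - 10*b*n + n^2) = 5*b - n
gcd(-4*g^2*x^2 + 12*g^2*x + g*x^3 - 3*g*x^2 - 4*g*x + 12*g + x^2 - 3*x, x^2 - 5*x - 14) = 1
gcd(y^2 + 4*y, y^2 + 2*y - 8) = y + 4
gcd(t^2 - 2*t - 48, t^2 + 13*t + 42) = t + 6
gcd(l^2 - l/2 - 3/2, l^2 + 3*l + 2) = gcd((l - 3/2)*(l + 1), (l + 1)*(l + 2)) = l + 1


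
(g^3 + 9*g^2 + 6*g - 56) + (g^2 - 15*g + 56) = g^3 + 10*g^2 - 9*g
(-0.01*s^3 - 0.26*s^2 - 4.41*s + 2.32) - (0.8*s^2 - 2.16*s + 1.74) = -0.01*s^3 - 1.06*s^2 - 2.25*s + 0.58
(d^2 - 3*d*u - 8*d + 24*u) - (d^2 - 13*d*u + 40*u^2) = 10*d*u - 8*d - 40*u^2 + 24*u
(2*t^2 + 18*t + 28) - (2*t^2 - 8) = 18*t + 36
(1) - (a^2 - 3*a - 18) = -a^2 + 3*a + 19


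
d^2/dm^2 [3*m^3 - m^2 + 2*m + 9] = 18*m - 2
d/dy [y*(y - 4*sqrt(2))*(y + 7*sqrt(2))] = 3*y^2 + 6*sqrt(2)*y - 56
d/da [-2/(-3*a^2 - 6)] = -4*a/(3*(a^2 + 2)^2)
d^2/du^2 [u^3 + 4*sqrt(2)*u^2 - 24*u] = 6*u + 8*sqrt(2)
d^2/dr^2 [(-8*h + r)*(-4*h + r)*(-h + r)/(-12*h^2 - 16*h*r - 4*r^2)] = h^2*(1061*h^3 + 753*h^2*r - 57*h*r^2 - 109*r^3)/(2*(27*h^6 + 108*h^5*r + 171*h^4*r^2 + 136*h^3*r^3 + 57*h^2*r^4 + 12*h*r^5 + r^6))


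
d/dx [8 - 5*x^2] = -10*x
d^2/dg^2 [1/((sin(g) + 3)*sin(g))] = (-4*sin(g) - 9 - 3/sin(g) + 18/sin(g)^2 + 18/sin(g)^3)/(sin(g) + 3)^3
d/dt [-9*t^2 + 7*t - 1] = 7 - 18*t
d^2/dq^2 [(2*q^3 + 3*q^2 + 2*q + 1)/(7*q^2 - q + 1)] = 2*(107*q^3 + 78*q^2 - 57*q - 1)/(343*q^6 - 147*q^5 + 168*q^4 - 43*q^3 + 24*q^2 - 3*q + 1)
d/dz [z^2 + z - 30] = 2*z + 1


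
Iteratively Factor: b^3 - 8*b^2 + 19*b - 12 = (b - 1)*(b^2 - 7*b + 12) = (b - 4)*(b - 1)*(b - 3)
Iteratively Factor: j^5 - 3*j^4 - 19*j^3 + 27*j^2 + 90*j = (j - 5)*(j^4 + 2*j^3 - 9*j^2 - 18*j) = (j - 5)*(j + 2)*(j^3 - 9*j) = (j - 5)*(j + 2)*(j + 3)*(j^2 - 3*j) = (j - 5)*(j - 3)*(j + 2)*(j + 3)*(j)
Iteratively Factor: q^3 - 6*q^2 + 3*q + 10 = (q - 2)*(q^2 - 4*q - 5) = (q - 2)*(q + 1)*(q - 5)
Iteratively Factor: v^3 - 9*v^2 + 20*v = (v - 4)*(v^2 - 5*v) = v*(v - 4)*(v - 5)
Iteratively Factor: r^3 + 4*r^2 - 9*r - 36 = (r + 4)*(r^2 - 9) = (r - 3)*(r + 4)*(r + 3)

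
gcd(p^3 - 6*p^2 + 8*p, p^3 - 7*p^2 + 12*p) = p^2 - 4*p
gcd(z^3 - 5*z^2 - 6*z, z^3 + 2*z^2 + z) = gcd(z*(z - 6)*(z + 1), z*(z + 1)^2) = z^2 + z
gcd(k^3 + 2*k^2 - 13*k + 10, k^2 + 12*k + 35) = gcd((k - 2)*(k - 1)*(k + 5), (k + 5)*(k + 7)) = k + 5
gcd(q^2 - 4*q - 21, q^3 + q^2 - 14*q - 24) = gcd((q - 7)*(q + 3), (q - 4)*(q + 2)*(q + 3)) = q + 3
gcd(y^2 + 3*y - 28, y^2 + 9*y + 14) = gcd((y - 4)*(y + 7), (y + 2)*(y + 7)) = y + 7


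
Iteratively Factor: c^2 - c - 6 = (c - 3)*(c + 2)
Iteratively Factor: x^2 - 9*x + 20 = (x - 4)*(x - 5)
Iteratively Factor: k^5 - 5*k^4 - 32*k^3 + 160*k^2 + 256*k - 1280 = (k + 4)*(k^4 - 9*k^3 + 4*k^2 + 144*k - 320) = (k - 4)*(k + 4)*(k^3 - 5*k^2 - 16*k + 80) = (k - 4)*(k + 4)^2*(k^2 - 9*k + 20) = (k - 5)*(k - 4)*(k + 4)^2*(k - 4)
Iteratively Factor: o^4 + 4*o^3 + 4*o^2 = (o)*(o^3 + 4*o^2 + 4*o) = o^2*(o^2 + 4*o + 4) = o^2*(o + 2)*(o + 2)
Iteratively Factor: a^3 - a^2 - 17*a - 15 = (a - 5)*(a^2 + 4*a + 3) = (a - 5)*(a + 1)*(a + 3)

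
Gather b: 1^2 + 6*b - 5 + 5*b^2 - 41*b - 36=5*b^2 - 35*b - 40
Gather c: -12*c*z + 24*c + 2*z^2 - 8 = c*(24 - 12*z) + 2*z^2 - 8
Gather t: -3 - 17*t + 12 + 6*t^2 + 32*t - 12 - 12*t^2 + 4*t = -6*t^2 + 19*t - 3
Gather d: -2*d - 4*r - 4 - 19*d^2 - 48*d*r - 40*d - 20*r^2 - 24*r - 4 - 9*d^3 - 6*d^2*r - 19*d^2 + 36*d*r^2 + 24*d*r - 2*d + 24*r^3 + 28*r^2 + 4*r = -9*d^3 + d^2*(-6*r - 38) + d*(36*r^2 - 24*r - 44) + 24*r^3 + 8*r^2 - 24*r - 8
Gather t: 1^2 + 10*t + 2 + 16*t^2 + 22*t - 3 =16*t^2 + 32*t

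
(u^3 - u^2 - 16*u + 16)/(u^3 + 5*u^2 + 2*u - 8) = (u - 4)/(u + 2)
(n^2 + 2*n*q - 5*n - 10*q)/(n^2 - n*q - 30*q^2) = (-n^2 - 2*n*q + 5*n + 10*q)/(-n^2 + n*q + 30*q^2)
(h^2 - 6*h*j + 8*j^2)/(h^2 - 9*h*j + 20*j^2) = (h - 2*j)/(h - 5*j)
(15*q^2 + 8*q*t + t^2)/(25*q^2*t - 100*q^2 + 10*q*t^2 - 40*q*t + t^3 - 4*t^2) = (3*q + t)/(5*q*t - 20*q + t^2 - 4*t)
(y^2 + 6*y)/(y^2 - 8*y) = (y + 6)/(y - 8)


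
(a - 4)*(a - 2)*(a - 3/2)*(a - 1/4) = a^4 - 31*a^3/4 + 151*a^2/8 - 65*a/4 + 3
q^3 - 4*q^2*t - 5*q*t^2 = q*(q - 5*t)*(q + t)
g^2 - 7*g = g*(g - 7)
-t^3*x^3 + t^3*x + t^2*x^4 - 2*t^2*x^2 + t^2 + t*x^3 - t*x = (-t + x)*(x - 1)*(t*x + 1)*(t*x + t)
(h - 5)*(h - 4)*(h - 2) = h^3 - 11*h^2 + 38*h - 40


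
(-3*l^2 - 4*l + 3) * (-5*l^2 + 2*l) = 15*l^4 + 14*l^3 - 23*l^2 + 6*l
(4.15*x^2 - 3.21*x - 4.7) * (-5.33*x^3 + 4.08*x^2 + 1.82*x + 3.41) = -22.1195*x^5 + 34.0413*x^4 + 19.5072*x^3 - 10.8667*x^2 - 19.5001*x - 16.027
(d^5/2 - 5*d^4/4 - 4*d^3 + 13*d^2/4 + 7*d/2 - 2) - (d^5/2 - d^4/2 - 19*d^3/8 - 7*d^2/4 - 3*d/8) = -3*d^4/4 - 13*d^3/8 + 5*d^2 + 31*d/8 - 2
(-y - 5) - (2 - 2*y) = y - 7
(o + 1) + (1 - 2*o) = 2 - o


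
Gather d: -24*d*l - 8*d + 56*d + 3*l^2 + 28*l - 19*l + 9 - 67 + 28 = d*(48 - 24*l) + 3*l^2 + 9*l - 30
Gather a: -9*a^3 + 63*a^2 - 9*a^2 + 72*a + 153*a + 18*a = -9*a^3 + 54*a^2 + 243*a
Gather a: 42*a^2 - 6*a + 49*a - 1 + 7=42*a^2 + 43*a + 6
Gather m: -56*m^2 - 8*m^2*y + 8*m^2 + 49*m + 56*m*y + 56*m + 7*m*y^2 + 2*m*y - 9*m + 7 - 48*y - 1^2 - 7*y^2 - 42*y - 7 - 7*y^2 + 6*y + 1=m^2*(-8*y - 48) + m*(7*y^2 + 58*y + 96) - 14*y^2 - 84*y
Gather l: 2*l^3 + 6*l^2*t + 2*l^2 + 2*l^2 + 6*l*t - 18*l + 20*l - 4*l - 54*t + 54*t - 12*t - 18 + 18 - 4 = 2*l^3 + l^2*(6*t + 4) + l*(6*t - 2) - 12*t - 4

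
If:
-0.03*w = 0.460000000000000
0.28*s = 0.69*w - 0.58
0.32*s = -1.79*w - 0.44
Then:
No Solution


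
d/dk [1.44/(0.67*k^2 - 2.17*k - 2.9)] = (3.1248 - 1.9296*k)/(-0.67*k^2 + 2.17*k + 2.9)^2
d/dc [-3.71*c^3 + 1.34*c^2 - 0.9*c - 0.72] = -11.13*c^2 + 2.68*c - 0.9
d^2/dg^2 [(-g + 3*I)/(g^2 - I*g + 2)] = 2*(-(g - 3*I)*(2*g - I)^2 + (3*g - 4*I)*(g^2 - I*g + 2))/(g^2 - I*g + 2)^3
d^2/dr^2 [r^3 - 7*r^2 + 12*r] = 6*r - 14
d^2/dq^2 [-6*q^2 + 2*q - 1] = -12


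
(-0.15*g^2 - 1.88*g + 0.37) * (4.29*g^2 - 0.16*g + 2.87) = -0.6435*g^4 - 8.0412*g^3 + 1.4576*g^2 - 5.4548*g + 1.0619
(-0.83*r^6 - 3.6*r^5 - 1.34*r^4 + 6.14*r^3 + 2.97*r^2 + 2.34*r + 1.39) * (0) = 0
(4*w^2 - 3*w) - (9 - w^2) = 5*w^2 - 3*w - 9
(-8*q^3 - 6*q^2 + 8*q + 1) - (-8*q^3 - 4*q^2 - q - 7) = -2*q^2 + 9*q + 8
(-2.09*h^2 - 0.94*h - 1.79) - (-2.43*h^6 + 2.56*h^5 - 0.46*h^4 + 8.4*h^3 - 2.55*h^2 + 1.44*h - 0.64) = 2.43*h^6 - 2.56*h^5 + 0.46*h^4 - 8.4*h^3 + 0.46*h^2 - 2.38*h - 1.15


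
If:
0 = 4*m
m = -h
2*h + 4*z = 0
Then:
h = 0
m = 0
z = 0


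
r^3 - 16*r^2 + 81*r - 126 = (r - 7)*(r - 6)*(r - 3)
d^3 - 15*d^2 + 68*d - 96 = (d - 8)*(d - 4)*(d - 3)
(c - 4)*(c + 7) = c^2 + 3*c - 28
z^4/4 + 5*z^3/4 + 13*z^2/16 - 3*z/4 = z*(z/4 + 1)*(z - 1/2)*(z + 3/2)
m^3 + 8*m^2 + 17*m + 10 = (m + 1)*(m + 2)*(m + 5)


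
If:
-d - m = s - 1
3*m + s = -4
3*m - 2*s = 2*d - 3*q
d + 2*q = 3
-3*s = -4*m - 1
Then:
No Solution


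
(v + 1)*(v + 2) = v^2 + 3*v + 2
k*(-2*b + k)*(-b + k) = 2*b^2*k - 3*b*k^2 + k^3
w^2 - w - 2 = (w - 2)*(w + 1)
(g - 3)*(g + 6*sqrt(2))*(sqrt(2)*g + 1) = sqrt(2)*g^3 - 3*sqrt(2)*g^2 + 13*g^2 - 39*g + 6*sqrt(2)*g - 18*sqrt(2)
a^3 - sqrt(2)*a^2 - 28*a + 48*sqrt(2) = (a - 3*sqrt(2))*(a - 2*sqrt(2))*(a + 4*sqrt(2))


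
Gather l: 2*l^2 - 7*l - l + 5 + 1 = 2*l^2 - 8*l + 6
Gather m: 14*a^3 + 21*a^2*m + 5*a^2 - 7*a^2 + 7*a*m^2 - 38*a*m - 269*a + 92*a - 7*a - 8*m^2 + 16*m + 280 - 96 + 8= 14*a^3 - 2*a^2 - 184*a + m^2*(7*a - 8) + m*(21*a^2 - 38*a + 16) + 192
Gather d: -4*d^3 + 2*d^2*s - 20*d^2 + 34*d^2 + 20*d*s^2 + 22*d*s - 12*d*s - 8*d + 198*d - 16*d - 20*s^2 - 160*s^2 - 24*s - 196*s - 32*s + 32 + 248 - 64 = -4*d^3 + d^2*(2*s + 14) + d*(20*s^2 + 10*s + 174) - 180*s^2 - 252*s + 216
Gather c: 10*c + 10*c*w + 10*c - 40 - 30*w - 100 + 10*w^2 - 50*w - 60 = c*(10*w + 20) + 10*w^2 - 80*w - 200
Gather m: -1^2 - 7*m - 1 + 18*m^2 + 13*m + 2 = 18*m^2 + 6*m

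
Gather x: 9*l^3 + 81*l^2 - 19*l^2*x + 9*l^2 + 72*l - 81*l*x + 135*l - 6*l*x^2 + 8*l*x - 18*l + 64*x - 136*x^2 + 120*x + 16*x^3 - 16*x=9*l^3 + 90*l^2 + 189*l + 16*x^3 + x^2*(-6*l - 136) + x*(-19*l^2 - 73*l + 168)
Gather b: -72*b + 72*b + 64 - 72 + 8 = 0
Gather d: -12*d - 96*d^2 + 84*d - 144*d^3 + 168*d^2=-144*d^3 + 72*d^2 + 72*d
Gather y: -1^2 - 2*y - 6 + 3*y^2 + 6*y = 3*y^2 + 4*y - 7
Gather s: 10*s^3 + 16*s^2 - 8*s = 10*s^3 + 16*s^2 - 8*s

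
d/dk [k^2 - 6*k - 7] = 2*k - 6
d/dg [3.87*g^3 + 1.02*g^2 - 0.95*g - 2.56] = 11.61*g^2 + 2.04*g - 0.95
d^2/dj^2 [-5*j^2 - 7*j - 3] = -10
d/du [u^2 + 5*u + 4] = 2*u + 5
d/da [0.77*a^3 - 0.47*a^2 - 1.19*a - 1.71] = 2.31*a^2 - 0.94*a - 1.19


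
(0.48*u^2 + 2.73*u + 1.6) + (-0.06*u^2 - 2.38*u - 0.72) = 0.42*u^2 + 0.35*u + 0.88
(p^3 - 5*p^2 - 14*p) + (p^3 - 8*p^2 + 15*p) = 2*p^3 - 13*p^2 + p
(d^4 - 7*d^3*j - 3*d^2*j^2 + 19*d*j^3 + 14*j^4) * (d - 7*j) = d^5 - 14*d^4*j + 46*d^3*j^2 + 40*d^2*j^3 - 119*d*j^4 - 98*j^5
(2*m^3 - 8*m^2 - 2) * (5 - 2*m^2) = -4*m^5 + 16*m^4 + 10*m^3 - 36*m^2 - 10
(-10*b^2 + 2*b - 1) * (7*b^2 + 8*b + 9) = -70*b^4 - 66*b^3 - 81*b^2 + 10*b - 9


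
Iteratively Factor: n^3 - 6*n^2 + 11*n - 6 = (n - 3)*(n^2 - 3*n + 2) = (n - 3)*(n - 1)*(n - 2)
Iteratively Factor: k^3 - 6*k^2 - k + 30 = (k - 5)*(k^2 - k - 6) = (k - 5)*(k + 2)*(k - 3)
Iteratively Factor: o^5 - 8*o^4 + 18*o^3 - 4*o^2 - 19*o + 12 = (o - 3)*(o^4 - 5*o^3 + 3*o^2 + 5*o - 4) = (o - 3)*(o + 1)*(o^3 - 6*o^2 + 9*o - 4) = (o - 3)*(o - 1)*(o + 1)*(o^2 - 5*o + 4) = (o - 3)*(o - 1)^2*(o + 1)*(o - 4)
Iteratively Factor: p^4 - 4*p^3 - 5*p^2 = (p)*(p^3 - 4*p^2 - 5*p) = p*(p - 5)*(p^2 + p) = p^2*(p - 5)*(p + 1)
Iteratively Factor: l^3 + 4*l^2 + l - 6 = (l - 1)*(l^2 + 5*l + 6) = (l - 1)*(l + 3)*(l + 2)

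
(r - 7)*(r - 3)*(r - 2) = r^3 - 12*r^2 + 41*r - 42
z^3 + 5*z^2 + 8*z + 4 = (z + 1)*(z + 2)^2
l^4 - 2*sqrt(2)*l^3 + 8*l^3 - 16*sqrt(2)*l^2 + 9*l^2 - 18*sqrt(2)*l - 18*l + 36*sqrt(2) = (l - 1)*(l + 3)*(l + 6)*(l - 2*sqrt(2))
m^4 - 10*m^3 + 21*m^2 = m^2*(m - 7)*(m - 3)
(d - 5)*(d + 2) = d^2 - 3*d - 10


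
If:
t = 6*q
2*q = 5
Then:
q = 5/2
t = 15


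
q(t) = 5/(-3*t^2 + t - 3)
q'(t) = 5*(6*t - 1)/(-3*t^2 + t - 3)^2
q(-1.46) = -0.46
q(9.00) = -0.02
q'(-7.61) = -0.01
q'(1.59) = 0.53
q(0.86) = -1.15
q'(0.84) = 1.10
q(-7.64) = -0.03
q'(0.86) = 1.09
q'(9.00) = 0.00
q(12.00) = -0.01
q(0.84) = -1.17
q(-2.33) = -0.23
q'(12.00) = 0.00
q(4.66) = -0.08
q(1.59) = -0.56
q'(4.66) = 0.03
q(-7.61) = -0.03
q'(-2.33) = -0.16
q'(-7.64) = -0.01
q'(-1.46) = -0.41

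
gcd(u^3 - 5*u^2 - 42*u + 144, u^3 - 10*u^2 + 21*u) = u - 3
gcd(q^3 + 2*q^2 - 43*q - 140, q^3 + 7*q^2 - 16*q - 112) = q + 4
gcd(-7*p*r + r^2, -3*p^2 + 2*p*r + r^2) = 1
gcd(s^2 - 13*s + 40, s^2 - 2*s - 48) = s - 8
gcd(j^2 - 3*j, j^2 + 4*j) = j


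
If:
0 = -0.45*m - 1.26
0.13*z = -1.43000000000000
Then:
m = -2.80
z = -11.00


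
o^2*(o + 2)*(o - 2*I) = o^4 + 2*o^3 - 2*I*o^3 - 4*I*o^2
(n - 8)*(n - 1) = n^2 - 9*n + 8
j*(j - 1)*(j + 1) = j^3 - j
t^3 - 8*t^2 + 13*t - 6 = (t - 6)*(t - 1)^2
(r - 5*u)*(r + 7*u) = r^2 + 2*r*u - 35*u^2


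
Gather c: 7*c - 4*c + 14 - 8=3*c + 6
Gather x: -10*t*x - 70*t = -10*t*x - 70*t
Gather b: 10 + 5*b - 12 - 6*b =-b - 2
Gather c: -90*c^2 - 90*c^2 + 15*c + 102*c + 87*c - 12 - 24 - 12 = -180*c^2 + 204*c - 48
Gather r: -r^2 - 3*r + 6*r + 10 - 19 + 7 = -r^2 + 3*r - 2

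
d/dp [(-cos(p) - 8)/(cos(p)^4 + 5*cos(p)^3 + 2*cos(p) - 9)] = -(3*(cos(2*p) - 1)^2/4 + 63*cos(p)/2 + 63*cos(2*p) + 21*cos(3*p)/2 + 85)*sin(p)/(cos(p)^4 + 5*cos(p)^3 + 2*cos(p) - 9)^2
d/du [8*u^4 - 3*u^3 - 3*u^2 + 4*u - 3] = 32*u^3 - 9*u^2 - 6*u + 4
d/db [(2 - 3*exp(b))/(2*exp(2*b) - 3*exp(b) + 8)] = ((3*exp(b) - 2)*(4*exp(b) - 3) - 6*exp(2*b) + 9*exp(b) - 24)*exp(b)/(2*exp(2*b) - 3*exp(b) + 8)^2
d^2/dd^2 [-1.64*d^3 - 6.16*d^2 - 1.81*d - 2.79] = -9.84*d - 12.32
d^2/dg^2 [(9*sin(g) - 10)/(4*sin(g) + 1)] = 49*(4*sin(g)^2 - sin(g) - 8)/(4*sin(g) + 1)^3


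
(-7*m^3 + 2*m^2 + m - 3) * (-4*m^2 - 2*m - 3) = 28*m^5 + 6*m^4 + 13*m^3 + 4*m^2 + 3*m + 9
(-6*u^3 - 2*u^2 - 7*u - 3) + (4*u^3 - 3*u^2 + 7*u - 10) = -2*u^3 - 5*u^2 - 13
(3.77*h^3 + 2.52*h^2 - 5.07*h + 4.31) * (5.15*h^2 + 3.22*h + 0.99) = 19.4155*h^5 + 25.1174*h^4 - 14.2638*h^3 + 8.3659*h^2 + 8.8589*h + 4.2669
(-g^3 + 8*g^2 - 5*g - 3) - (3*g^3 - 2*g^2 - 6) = -4*g^3 + 10*g^2 - 5*g + 3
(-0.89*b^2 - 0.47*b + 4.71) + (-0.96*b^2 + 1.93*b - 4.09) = -1.85*b^2 + 1.46*b + 0.62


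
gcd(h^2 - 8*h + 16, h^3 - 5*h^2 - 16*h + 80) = h - 4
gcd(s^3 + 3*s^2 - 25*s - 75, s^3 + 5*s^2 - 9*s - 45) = s^2 + 8*s + 15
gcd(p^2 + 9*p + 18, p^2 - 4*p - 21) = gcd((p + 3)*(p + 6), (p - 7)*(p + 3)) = p + 3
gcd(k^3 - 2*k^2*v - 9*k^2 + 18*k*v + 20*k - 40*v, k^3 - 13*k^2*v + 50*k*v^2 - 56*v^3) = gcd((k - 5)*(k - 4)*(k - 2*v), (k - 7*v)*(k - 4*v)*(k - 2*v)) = -k + 2*v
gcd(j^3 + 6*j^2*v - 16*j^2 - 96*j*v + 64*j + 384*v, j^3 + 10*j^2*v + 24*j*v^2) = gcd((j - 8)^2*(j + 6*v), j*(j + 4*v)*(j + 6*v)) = j + 6*v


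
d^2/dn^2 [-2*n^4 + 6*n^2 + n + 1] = 12 - 24*n^2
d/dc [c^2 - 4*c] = 2*c - 4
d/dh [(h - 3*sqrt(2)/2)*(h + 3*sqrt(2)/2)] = 2*h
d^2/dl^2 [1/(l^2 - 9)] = 6*(l^2 + 3)/(l^2 - 9)^3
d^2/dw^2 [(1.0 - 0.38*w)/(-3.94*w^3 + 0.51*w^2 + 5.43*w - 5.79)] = (35.393808*w^5 - 190.864632*w^4 + 48.607668*w^3 + 22.779144*w^2 + 126.992412*w - 40.981428)/(61.162984*w^9 - 23.751108*w^8 - 249.805062*w^7 + 334.978533*w^6 + 274.467933*w^5 - 783.828468*w^4 + 332.357337*w^3 + 460.86084*w^2 - 546.107589*w + 194.104539)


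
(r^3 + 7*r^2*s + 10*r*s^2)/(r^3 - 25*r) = (r^2 + 7*r*s + 10*s^2)/(r^2 - 25)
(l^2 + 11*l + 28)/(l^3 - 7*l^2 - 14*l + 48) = (l^2 + 11*l + 28)/(l^3 - 7*l^2 - 14*l + 48)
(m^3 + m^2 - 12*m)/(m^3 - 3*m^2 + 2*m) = (m^2 + m - 12)/(m^2 - 3*m + 2)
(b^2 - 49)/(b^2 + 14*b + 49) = (b - 7)/(b + 7)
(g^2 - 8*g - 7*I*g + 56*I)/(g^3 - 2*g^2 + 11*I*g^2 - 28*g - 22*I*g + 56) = (g^2 - g*(8 + 7*I) + 56*I)/(g^3 + g^2*(-2 + 11*I) - 2*g*(14 + 11*I) + 56)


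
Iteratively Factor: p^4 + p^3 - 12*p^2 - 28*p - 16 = (p - 4)*(p^3 + 5*p^2 + 8*p + 4) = (p - 4)*(p + 1)*(p^2 + 4*p + 4) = (p - 4)*(p + 1)*(p + 2)*(p + 2)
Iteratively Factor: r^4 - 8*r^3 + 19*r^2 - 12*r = (r - 1)*(r^3 - 7*r^2 + 12*r) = (r - 4)*(r - 1)*(r^2 - 3*r) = r*(r - 4)*(r - 1)*(r - 3)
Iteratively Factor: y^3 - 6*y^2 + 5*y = (y - 5)*(y^2 - y) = y*(y - 5)*(y - 1)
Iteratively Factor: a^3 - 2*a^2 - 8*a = (a)*(a^2 - 2*a - 8) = a*(a + 2)*(a - 4)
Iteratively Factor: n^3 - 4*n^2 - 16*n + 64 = (n - 4)*(n^2 - 16) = (n - 4)^2*(n + 4)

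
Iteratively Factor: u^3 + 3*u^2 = (u)*(u^2 + 3*u) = u*(u + 3)*(u)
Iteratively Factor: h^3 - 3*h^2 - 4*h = (h + 1)*(h^2 - 4*h) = (h - 4)*(h + 1)*(h)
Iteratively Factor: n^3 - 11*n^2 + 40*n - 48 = (n - 4)*(n^2 - 7*n + 12) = (n - 4)*(n - 3)*(n - 4)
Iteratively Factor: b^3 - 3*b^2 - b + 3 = (b - 1)*(b^2 - 2*b - 3) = (b - 3)*(b - 1)*(b + 1)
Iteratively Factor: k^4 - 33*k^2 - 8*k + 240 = (k + 4)*(k^3 - 4*k^2 - 17*k + 60) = (k - 3)*(k + 4)*(k^2 - k - 20) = (k - 5)*(k - 3)*(k + 4)*(k + 4)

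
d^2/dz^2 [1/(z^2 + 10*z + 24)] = 2*(-z^2 - 10*z + 4*(z + 5)^2 - 24)/(z^2 + 10*z + 24)^3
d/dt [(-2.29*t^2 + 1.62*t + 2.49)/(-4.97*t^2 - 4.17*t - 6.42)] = (17.6007*t^2 + 54.1542*t - 0.017100000000001)/(24.7009*t^4 + 41.4498*t^3 + 81.2037*t^2 + 53.5428*t + 41.2164)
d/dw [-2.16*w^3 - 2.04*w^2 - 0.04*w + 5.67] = -6.48*w^2 - 4.08*w - 0.04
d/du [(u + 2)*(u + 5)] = 2*u + 7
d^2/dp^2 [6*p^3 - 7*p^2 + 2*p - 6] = 36*p - 14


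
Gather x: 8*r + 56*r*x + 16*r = 56*r*x + 24*r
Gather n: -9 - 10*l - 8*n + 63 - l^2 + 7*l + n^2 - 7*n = -l^2 - 3*l + n^2 - 15*n + 54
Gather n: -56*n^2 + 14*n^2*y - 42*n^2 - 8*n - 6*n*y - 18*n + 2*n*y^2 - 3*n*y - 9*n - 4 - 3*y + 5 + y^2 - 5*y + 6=n^2*(14*y - 98) + n*(2*y^2 - 9*y - 35) + y^2 - 8*y + 7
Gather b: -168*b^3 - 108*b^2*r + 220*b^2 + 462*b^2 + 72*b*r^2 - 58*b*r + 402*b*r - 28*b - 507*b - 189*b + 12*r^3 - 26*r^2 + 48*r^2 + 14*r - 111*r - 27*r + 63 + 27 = -168*b^3 + b^2*(682 - 108*r) + b*(72*r^2 + 344*r - 724) + 12*r^3 + 22*r^2 - 124*r + 90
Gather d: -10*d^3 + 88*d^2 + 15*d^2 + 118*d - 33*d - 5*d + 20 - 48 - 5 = -10*d^3 + 103*d^2 + 80*d - 33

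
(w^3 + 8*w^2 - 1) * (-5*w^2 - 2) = -5*w^5 - 40*w^4 - 2*w^3 - 11*w^2 + 2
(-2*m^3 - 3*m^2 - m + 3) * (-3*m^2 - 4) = 6*m^5 + 9*m^4 + 11*m^3 + 3*m^2 + 4*m - 12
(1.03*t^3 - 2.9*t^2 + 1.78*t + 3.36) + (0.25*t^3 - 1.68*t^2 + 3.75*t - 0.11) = 1.28*t^3 - 4.58*t^2 + 5.53*t + 3.25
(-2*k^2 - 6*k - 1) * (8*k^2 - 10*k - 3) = -16*k^4 - 28*k^3 + 58*k^2 + 28*k + 3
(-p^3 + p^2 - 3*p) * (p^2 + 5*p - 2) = -p^5 - 4*p^4 + 4*p^3 - 17*p^2 + 6*p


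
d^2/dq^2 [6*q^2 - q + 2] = 12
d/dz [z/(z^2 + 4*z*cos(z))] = (4*sin(z) - 1)/(z + 4*cos(z))^2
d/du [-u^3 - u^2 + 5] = u*(-3*u - 2)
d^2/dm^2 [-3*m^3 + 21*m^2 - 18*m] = 42 - 18*m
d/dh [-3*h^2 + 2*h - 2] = 2 - 6*h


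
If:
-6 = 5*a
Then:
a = -6/5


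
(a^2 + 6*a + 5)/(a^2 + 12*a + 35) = (a + 1)/(a + 7)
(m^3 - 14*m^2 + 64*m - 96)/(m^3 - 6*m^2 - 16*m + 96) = (m - 4)/(m + 4)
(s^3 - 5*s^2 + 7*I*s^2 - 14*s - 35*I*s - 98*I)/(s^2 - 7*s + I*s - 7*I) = (s^2 + s*(2 + 7*I) + 14*I)/(s + I)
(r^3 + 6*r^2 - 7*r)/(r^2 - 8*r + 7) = r*(r + 7)/(r - 7)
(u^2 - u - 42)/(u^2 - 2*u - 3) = (-u^2 + u + 42)/(-u^2 + 2*u + 3)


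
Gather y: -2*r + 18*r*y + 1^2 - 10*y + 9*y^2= -2*r + 9*y^2 + y*(18*r - 10) + 1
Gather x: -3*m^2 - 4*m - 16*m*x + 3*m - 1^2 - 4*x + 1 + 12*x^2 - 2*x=-3*m^2 - m + 12*x^2 + x*(-16*m - 6)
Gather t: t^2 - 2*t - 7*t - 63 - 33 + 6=t^2 - 9*t - 90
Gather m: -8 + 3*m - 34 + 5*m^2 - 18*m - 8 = 5*m^2 - 15*m - 50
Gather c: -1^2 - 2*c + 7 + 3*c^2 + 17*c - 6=3*c^2 + 15*c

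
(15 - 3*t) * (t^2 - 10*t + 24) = -3*t^3 + 45*t^2 - 222*t + 360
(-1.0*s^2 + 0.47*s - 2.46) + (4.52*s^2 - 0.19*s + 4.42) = 3.52*s^2 + 0.28*s + 1.96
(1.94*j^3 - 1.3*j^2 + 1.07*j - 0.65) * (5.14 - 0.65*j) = -1.261*j^4 + 10.8166*j^3 - 7.3775*j^2 + 5.9223*j - 3.341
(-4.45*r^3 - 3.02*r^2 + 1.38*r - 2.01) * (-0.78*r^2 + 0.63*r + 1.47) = 3.471*r^5 - 0.4479*r^4 - 9.5205*r^3 - 2.0022*r^2 + 0.7623*r - 2.9547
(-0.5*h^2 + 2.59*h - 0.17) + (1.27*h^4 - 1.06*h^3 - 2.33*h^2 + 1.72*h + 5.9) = 1.27*h^4 - 1.06*h^3 - 2.83*h^2 + 4.31*h + 5.73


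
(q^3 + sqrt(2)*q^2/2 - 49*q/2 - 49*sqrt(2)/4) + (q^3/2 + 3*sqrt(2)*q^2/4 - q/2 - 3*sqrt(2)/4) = 3*q^3/2 + 5*sqrt(2)*q^2/4 - 25*q - 13*sqrt(2)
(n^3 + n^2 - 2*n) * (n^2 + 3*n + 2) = n^5 + 4*n^4 + 3*n^3 - 4*n^2 - 4*n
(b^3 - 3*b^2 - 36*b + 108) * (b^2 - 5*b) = b^5 - 8*b^4 - 21*b^3 + 288*b^2 - 540*b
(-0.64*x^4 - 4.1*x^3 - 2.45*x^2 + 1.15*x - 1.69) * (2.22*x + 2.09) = -1.4208*x^5 - 10.4396*x^4 - 14.008*x^3 - 2.5675*x^2 - 1.3483*x - 3.5321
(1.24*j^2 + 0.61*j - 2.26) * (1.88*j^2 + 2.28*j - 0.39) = 2.3312*j^4 + 3.974*j^3 - 3.3416*j^2 - 5.3907*j + 0.8814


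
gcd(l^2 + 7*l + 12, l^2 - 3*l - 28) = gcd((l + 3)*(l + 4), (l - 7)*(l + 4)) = l + 4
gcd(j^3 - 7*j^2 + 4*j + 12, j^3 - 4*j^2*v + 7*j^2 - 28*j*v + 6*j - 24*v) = j + 1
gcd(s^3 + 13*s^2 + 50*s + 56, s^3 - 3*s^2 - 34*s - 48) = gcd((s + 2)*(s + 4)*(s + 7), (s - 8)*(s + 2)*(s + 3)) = s + 2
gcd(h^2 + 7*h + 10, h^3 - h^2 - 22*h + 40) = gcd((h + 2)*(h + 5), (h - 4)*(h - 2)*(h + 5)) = h + 5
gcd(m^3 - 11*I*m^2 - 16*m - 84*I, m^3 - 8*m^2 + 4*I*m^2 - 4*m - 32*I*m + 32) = m + 2*I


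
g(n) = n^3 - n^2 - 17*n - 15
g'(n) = 3*n^2 - 2*n - 17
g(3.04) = -47.83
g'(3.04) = 4.64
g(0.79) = -28.56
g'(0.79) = -16.71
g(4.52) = -19.92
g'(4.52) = 35.25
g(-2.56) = 5.19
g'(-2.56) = 7.78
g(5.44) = 23.92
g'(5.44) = 60.90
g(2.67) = -48.48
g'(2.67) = -0.95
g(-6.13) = -178.71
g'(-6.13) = 107.99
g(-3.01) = -0.16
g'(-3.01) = 16.20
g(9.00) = 480.00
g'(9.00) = 208.00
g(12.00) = 1365.00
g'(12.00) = 391.00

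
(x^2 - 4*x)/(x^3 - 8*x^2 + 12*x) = (x - 4)/(x^2 - 8*x + 12)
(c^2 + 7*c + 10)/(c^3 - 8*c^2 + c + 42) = (c + 5)/(c^2 - 10*c + 21)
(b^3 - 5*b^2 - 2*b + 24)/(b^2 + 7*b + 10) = (b^2 - 7*b + 12)/(b + 5)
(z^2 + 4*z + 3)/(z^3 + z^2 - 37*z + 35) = (z^2 + 4*z + 3)/(z^3 + z^2 - 37*z + 35)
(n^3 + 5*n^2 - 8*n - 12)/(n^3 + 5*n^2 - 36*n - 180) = (n^2 - n - 2)/(n^2 - n - 30)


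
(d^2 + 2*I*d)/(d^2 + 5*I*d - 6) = d/(d + 3*I)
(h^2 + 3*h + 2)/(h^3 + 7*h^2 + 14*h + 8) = 1/(h + 4)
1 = 1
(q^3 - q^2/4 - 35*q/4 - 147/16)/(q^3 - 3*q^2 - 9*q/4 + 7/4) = (8*q^2 + 26*q + 21)/(4*(2*q^2 + q - 1))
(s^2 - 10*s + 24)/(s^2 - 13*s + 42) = (s - 4)/(s - 7)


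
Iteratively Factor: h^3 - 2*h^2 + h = (h - 1)*(h^2 - h) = (h - 1)^2*(h)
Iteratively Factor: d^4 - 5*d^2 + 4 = (d + 2)*(d^3 - 2*d^2 - d + 2) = (d + 1)*(d + 2)*(d^2 - 3*d + 2) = (d - 1)*(d + 1)*(d + 2)*(d - 2)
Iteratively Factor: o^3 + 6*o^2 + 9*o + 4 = (o + 1)*(o^2 + 5*o + 4) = (o + 1)^2*(o + 4)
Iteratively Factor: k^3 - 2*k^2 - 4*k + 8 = (k - 2)*(k^2 - 4) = (k - 2)*(k + 2)*(k - 2)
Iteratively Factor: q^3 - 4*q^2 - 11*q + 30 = (q - 5)*(q^2 + q - 6) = (q - 5)*(q + 3)*(q - 2)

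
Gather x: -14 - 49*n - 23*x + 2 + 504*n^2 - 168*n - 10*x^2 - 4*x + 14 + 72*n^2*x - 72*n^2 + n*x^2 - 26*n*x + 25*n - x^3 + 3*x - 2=432*n^2 - 192*n - x^3 + x^2*(n - 10) + x*(72*n^2 - 26*n - 24)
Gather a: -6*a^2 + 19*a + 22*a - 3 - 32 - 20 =-6*a^2 + 41*a - 55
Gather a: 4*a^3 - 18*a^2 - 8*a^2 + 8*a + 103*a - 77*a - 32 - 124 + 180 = 4*a^3 - 26*a^2 + 34*a + 24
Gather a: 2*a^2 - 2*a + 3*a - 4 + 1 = 2*a^2 + a - 3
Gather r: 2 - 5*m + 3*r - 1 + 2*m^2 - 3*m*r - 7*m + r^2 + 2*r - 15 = 2*m^2 - 12*m + r^2 + r*(5 - 3*m) - 14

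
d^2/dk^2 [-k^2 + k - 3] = -2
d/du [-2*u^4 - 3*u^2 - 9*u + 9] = -8*u^3 - 6*u - 9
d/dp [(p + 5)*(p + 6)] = 2*p + 11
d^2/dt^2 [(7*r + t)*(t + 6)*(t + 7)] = 14*r + 6*t + 26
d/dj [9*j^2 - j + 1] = 18*j - 1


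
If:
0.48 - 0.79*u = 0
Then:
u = 0.61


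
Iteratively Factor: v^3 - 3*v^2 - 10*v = (v)*(v^2 - 3*v - 10) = v*(v + 2)*(v - 5)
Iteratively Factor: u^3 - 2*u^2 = (u - 2)*(u^2) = u*(u - 2)*(u)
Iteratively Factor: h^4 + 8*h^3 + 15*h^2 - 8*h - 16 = (h + 1)*(h^3 + 7*h^2 + 8*h - 16) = (h - 1)*(h + 1)*(h^2 + 8*h + 16) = (h - 1)*(h + 1)*(h + 4)*(h + 4)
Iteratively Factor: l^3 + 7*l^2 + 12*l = (l + 3)*(l^2 + 4*l) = (l + 3)*(l + 4)*(l)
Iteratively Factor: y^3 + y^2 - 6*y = (y + 3)*(y^2 - 2*y) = (y - 2)*(y + 3)*(y)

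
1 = 1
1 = 1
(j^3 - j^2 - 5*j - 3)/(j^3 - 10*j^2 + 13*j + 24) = (j + 1)/(j - 8)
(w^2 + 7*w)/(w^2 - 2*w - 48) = w*(w + 7)/(w^2 - 2*w - 48)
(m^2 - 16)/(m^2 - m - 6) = (16 - m^2)/(-m^2 + m + 6)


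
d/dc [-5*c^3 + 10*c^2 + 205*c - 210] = -15*c^2 + 20*c + 205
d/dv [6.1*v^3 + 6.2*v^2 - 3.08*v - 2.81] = 18.3*v^2 + 12.4*v - 3.08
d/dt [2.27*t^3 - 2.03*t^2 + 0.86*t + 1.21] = 6.81*t^2 - 4.06*t + 0.86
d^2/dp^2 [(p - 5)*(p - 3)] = 2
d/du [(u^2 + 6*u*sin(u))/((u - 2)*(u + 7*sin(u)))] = (-u^3*cos(u) + u^2*sin(u) + 2*u^2*cos(u) - 2*u^2 - 28*u*sin(u) - 84*sin(u)^2)/((u - 2)^2*(u + 7*sin(u))^2)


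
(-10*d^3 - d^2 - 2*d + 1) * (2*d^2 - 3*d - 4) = -20*d^5 + 28*d^4 + 39*d^3 + 12*d^2 + 5*d - 4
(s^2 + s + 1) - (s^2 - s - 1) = 2*s + 2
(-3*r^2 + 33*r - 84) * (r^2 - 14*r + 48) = -3*r^4 + 75*r^3 - 690*r^2 + 2760*r - 4032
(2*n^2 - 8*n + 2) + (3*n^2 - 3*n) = 5*n^2 - 11*n + 2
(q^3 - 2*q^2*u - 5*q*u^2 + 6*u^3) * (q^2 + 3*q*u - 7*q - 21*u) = q^5 + q^4*u - 7*q^4 - 11*q^3*u^2 - 7*q^3*u - 9*q^2*u^3 + 77*q^2*u^2 + 18*q*u^4 + 63*q*u^3 - 126*u^4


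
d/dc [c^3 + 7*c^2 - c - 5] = 3*c^2 + 14*c - 1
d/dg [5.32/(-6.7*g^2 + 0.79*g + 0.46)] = (71.288*g - 4.2028)/(-6.7*g^2 + 0.79*g + 0.46)^2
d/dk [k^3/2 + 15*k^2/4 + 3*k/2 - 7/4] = 3*k^2/2 + 15*k/2 + 3/2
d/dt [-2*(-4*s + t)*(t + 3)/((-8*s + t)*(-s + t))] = 2*((s - t)*(4*s - t)*(t + 3) + (s - t)*(8*s - t)*(4*s - 2*t - 3) + (4*s - t)*(8*s - t)*(t + 3))/((s - t)^2*(8*s - t)^2)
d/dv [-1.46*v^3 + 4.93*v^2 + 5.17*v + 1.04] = -4.38*v^2 + 9.86*v + 5.17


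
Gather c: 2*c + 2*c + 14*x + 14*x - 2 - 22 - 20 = 4*c + 28*x - 44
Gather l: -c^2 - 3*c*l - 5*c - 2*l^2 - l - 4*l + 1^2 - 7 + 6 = -c^2 - 5*c - 2*l^2 + l*(-3*c - 5)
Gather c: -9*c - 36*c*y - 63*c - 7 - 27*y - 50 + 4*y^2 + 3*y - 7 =c*(-36*y - 72) + 4*y^2 - 24*y - 64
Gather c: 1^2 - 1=0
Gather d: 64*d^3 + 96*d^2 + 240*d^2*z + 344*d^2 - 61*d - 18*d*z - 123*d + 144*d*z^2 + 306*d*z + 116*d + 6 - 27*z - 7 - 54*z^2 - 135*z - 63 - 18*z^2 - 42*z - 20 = 64*d^3 + d^2*(240*z + 440) + d*(144*z^2 + 288*z - 68) - 72*z^2 - 204*z - 84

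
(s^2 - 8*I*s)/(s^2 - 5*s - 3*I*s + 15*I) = s*(s - 8*I)/(s^2 - 5*s - 3*I*s + 15*I)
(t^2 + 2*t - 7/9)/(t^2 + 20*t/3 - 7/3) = (t + 7/3)/(t + 7)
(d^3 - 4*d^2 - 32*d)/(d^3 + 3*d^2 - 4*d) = (d - 8)/(d - 1)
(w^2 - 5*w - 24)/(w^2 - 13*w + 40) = (w + 3)/(w - 5)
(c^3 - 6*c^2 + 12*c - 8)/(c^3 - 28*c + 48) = (c^2 - 4*c + 4)/(c^2 + 2*c - 24)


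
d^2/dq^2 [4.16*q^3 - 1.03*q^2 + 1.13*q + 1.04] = 24.96*q - 2.06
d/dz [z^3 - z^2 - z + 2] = 3*z^2 - 2*z - 1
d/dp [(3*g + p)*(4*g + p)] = 7*g + 2*p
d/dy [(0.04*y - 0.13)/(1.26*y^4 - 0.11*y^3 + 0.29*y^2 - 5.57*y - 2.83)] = (-0.1512*y^4 + 0.664*y^3 - 0.0545*y^2 + 0.0754*y - 0.8373)/(1.5876*y^8 - 0.2772*y^7 + 0.7429*y^6 - 14.1002*y^5 - 5.8221*y^4 - 2.608*y^3 + 29.3835*y^2 + 31.5262*y + 8.0089)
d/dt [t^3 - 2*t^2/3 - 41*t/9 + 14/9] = 3*t^2 - 4*t/3 - 41/9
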